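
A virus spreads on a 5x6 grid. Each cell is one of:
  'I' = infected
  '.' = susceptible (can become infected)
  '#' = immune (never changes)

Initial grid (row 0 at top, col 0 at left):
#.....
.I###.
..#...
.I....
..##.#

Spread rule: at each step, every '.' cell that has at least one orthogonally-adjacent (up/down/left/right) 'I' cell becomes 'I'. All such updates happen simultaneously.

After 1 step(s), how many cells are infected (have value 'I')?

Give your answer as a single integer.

Step 0 (initial): 2 infected
Step 1: +6 new -> 8 infected

Answer: 8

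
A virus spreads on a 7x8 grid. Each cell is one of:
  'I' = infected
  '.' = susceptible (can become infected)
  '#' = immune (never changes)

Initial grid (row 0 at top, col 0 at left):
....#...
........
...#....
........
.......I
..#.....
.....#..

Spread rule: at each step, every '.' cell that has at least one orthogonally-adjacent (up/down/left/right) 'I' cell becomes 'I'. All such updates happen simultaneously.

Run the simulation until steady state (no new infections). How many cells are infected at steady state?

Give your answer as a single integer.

Step 0 (initial): 1 infected
Step 1: +3 new -> 4 infected
Step 2: +5 new -> 9 infected
Step 3: +6 new -> 15 infected
Step 4: +6 new -> 21 infected
Step 5: +7 new -> 28 infected
Step 6: +5 new -> 33 infected
Step 7: +6 new -> 39 infected
Step 8: +6 new -> 45 infected
Step 9: +4 new -> 49 infected
Step 10: +2 new -> 51 infected
Step 11: +1 new -> 52 infected
Step 12: +0 new -> 52 infected

Answer: 52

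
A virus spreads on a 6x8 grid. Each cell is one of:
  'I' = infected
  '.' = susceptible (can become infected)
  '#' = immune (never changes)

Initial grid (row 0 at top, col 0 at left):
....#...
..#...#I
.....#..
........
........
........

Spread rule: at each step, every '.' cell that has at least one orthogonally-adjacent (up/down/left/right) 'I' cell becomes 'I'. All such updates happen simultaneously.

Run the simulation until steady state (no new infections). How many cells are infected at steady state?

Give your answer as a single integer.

Answer: 44

Derivation:
Step 0 (initial): 1 infected
Step 1: +2 new -> 3 infected
Step 2: +3 new -> 6 infected
Step 3: +3 new -> 9 infected
Step 4: +4 new -> 13 infected
Step 5: +4 new -> 17 infected
Step 6: +5 new -> 22 infected
Step 7: +5 new -> 27 infected
Step 8: +5 new -> 32 infected
Step 9: +5 new -> 37 infected
Step 10: +5 new -> 42 infected
Step 11: +2 new -> 44 infected
Step 12: +0 new -> 44 infected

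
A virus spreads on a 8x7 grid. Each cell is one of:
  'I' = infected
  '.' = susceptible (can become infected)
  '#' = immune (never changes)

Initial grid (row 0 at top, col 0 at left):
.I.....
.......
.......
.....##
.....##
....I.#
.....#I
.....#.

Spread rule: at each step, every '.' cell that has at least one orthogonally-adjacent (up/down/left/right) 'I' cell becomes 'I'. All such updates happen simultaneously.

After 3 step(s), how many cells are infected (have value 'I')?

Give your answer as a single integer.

Answer: 31

Derivation:
Step 0 (initial): 3 infected
Step 1: +8 new -> 11 infected
Step 2: +9 new -> 20 infected
Step 3: +11 new -> 31 infected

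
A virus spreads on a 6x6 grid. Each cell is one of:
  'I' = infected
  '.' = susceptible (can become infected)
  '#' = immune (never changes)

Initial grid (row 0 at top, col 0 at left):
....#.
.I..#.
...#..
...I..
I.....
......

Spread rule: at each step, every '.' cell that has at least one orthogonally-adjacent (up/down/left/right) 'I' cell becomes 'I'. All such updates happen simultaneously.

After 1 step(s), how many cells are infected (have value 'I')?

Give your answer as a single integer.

Step 0 (initial): 3 infected
Step 1: +10 new -> 13 infected

Answer: 13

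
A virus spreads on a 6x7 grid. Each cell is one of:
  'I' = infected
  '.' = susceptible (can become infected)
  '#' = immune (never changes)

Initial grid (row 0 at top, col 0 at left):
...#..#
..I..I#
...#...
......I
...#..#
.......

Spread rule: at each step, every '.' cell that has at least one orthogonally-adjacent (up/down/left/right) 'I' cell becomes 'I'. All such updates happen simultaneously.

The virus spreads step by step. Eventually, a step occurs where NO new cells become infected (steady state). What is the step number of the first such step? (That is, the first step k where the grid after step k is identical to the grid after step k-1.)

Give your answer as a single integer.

Answer: 7

Derivation:
Step 0 (initial): 3 infected
Step 1: +9 new -> 12 infected
Step 2: +8 new -> 20 infected
Step 3: +7 new -> 27 infected
Step 4: +5 new -> 32 infected
Step 5: +3 new -> 35 infected
Step 6: +1 new -> 36 infected
Step 7: +0 new -> 36 infected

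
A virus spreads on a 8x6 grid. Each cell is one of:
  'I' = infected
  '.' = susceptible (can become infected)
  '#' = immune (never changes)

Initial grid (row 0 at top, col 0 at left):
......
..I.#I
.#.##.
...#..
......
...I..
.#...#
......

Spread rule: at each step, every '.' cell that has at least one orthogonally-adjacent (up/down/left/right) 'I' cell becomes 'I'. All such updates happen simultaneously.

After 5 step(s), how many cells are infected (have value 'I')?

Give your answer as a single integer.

Step 0 (initial): 3 infected
Step 1: +10 new -> 13 infected
Step 2: +13 new -> 26 infected
Step 3: +9 new -> 35 infected
Step 4: +5 new -> 40 infected
Step 5: +1 new -> 41 infected

Answer: 41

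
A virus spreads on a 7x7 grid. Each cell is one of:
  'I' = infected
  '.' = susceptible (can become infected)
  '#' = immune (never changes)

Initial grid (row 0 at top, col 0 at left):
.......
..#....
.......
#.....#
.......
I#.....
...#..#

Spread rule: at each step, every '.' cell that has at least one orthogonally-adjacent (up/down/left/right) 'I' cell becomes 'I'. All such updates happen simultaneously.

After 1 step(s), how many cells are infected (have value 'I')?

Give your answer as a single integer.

Answer: 3

Derivation:
Step 0 (initial): 1 infected
Step 1: +2 new -> 3 infected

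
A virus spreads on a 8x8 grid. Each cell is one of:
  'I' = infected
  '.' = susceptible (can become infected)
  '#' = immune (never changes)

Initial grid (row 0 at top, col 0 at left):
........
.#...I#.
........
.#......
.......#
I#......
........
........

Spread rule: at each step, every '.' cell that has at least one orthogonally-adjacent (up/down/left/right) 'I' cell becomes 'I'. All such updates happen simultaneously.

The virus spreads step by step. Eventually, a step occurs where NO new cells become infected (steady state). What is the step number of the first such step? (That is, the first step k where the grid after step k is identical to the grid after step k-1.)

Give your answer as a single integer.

Answer: 9

Derivation:
Step 0 (initial): 2 infected
Step 1: +5 new -> 7 infected
Step 2: +10 new -> 17 infected
Step 3: +12 new -> 29 infected
Step 4: +15 new -> 44 infected
Step 5: +8 new -> 52 infected
Step 6: +4 new -> 56 infected
Step 7: +2 new -> 58 infected
Step 8: +1 new -> 59 infected
Step 9: +0 new -> 59 infected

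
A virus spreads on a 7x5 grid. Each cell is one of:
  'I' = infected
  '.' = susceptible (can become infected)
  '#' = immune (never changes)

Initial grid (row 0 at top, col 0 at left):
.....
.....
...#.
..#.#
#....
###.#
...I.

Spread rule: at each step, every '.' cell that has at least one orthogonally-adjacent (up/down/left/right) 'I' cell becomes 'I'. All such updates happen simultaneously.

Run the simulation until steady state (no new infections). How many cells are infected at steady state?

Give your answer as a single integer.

Step 0 (initial): 1 infected
Step 1: +3 new -> 4 infected
Step 2: +2 new -> 6 infected
Step 3: +4 new -> 10 infected
Step 4: +1 new -> 11 infected
Step 5: +1 new -> 12 infected
Step 6: +2 new -> 14 infected
Step 7: +3 new -> 17 infected
Step 8: +3 new -> 20 infected
Step 9: +3 new -> 23 infected
Step 10: +2 new -> 25 infected
Step 11: +2 new -> 27 infected
Step 12: +0 new -> 27 infected

Answer: 27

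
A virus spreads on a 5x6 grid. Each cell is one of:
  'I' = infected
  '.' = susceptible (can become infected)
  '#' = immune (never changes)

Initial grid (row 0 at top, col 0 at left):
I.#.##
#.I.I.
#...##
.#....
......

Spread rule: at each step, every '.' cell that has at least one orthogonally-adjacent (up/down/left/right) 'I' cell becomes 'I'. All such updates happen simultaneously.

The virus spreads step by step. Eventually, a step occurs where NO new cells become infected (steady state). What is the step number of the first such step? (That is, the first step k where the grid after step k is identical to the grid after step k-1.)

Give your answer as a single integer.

Step 0 (initial): 3 infected
Step 1: +5 new -> 8 infected
Step 2: +4 new -> 12 infected
Step 3: +2 new -> 14 infected
Step 4: +3 new -> 17 infected
Step 5: +3 new -> 20 infected
Step 6: +2 new -> 22 infected
Step 7: +0 new -> 22 infected

Answer: 7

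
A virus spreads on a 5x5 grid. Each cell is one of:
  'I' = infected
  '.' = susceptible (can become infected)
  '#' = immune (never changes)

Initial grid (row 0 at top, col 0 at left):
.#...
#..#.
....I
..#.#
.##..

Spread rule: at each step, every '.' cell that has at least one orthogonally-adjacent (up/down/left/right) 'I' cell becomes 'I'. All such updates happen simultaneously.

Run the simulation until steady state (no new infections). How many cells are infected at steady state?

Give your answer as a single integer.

Answer: 17

Derivation:
Step 0 (initial): 1 infected
Step 1: +2 new -> 3 infected
Step 2: +3 new -> 6 infected
Step 3: +4 new -> 10 infected
Step 4: +5 new -> 15 infected
Step 5: +1 new -> 16 infected
Step 6: +1 new -> 17 infected
Step 7: +0 new -> 17 infected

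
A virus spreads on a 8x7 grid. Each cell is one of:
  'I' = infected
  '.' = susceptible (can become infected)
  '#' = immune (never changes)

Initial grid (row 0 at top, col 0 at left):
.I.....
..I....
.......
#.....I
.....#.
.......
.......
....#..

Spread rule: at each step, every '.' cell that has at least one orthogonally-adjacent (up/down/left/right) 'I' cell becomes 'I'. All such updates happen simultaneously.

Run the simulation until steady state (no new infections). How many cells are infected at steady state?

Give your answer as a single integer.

Step 0 (initial): 3 infected
Step 1: +8 new -> 11 infected
Step 2: +10 new -> 21 infected
Step 3: +11 new -> 32 infected
Step 4: +7 new -> 39 infected
Step 5: +6 new -> 45 infected
Step 6: +4 new -> 49 infected
Step 7: +3 new -> 52 infected
Step 8: +1 new -> 53 infected
Step 9: +0 new -> 53 infected

Answer: 53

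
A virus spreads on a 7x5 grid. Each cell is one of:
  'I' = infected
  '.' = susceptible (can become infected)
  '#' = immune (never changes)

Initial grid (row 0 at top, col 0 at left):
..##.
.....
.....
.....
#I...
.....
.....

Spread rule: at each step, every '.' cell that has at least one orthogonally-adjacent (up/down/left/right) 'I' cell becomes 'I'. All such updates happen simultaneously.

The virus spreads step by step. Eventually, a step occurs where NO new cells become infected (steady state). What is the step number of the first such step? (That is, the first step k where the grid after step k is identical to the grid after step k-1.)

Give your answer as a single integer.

Answer: 8

Derivation:
Step 0 (initial): 1 infected
Step 1: +3 new -> 4 infected
Step 2: +7 new -> 11 infected
Step 3: +8 new -> 19 infected
Step 4: +7 new -> 26 infected
Step 5: +4 new -> 30 infected
Step 6: +1 new -> 31 infected
Step 7: +1 new -> 32 infected
Step 8: +0 new -> 32 infected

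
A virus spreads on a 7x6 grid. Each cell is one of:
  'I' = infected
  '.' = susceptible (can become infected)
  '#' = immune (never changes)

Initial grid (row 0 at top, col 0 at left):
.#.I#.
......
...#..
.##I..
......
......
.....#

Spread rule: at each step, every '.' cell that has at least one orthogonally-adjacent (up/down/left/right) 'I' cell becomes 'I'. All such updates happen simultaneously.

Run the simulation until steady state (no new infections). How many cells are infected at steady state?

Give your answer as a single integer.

Answer: 36

Derivation:
Step 0 (initial): 2 infected
Step 1: +4 new -> 6 infected
Step 2: +7 new -> 13 infected
Step 3: +9 new -> 22 infected
Step 4: +8 new -> 30 infected
Step 5: +5 new -> 35 infected
Step 6: +1 new -> 36 infected
Step 7: +0 new -> 36 infected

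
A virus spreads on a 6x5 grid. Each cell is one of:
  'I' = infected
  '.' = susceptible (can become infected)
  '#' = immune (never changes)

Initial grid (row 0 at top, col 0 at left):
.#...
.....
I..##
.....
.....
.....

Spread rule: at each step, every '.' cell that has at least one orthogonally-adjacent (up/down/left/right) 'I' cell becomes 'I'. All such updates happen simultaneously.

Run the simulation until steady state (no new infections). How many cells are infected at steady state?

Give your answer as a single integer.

Step 0 (initial): 1 infected
Step 1: +3 new -> 4 infected
Step 2: +5 new -> 9 infected
Step 3: +4 new -> 13 infected
Step 4: +5 new -> 18 infected
Step 5: +5 new -> 23 infected
Step 6: +3 new -> 26 infected
Step 7: +1 new -> 27 infected
Step 8: +0 new -> 27 infected

Answer: 27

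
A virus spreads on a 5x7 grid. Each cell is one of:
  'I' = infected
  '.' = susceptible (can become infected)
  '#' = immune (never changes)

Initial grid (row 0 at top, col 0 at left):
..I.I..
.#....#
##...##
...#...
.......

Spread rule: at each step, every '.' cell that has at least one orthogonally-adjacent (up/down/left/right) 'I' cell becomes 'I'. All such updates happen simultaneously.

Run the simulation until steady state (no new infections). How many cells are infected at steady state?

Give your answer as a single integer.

Answer: 28

Derivation:
Step 0 (initial): 2 infected
Step 1: +5 new -> 7 infected
Step 2: +6 new -> 13 infected
Step 3: +4 new -> 17 infected
Step 4: +4 new -> 21 infected
Step 5: +5 new -> 26 infected
Step 6: +2 new -> 28 infected
Step 7: +0 new -> 28 infected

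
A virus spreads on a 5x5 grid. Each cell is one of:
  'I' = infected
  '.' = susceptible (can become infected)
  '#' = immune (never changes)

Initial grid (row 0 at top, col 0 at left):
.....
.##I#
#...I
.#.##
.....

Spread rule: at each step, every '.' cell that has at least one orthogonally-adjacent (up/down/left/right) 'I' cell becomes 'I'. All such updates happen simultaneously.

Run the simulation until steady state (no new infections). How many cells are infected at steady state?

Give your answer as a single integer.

Answer: 18

Derivation:
Step 0 (initial): 2 infected
Step 1: +2 new -> 4 infected
Step 2: +3 new -> 7 infected
Step 3: +3 new -> 10 infected
Step 4: +2 new -> 12 infected
Step 5: +3 new -> 15 infected
Step 6: +2 new -> 17 infected
Step 7: +1 new -> 18 infected
Step 8: +0 new -> 18 infected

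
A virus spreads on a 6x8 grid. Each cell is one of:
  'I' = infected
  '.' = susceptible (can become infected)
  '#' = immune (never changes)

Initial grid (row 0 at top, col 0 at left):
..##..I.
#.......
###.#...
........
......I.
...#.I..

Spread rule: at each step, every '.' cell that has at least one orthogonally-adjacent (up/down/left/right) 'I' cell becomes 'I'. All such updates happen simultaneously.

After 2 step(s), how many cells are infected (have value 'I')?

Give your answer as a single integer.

Answer: 19

Derivation:
Step 0 (initial): 3 infected
Step 1: +8 new -> 11 infected
Step 2: +8 new -> 19 infected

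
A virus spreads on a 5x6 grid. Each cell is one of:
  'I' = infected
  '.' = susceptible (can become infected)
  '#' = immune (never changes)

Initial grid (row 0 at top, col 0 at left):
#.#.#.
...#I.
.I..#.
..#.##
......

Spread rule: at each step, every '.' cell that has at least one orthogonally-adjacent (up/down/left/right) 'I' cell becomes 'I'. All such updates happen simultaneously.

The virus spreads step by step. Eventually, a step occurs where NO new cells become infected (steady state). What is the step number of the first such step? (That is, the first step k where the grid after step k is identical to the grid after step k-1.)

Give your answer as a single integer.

Answer: 7

Derivation:
Step 0 (initial): 2 infected
Step 1: +5 new -> 7 infected
Step 2: +8 new -> 15 infected
Step 3: +3 new -> 18 infected
Step 4: +1 new -> 19 infected
Step 5: +1 new -> 20 infected
Step 6: +1 new -> 21 infected
Step 7: +0 new -> 21 infected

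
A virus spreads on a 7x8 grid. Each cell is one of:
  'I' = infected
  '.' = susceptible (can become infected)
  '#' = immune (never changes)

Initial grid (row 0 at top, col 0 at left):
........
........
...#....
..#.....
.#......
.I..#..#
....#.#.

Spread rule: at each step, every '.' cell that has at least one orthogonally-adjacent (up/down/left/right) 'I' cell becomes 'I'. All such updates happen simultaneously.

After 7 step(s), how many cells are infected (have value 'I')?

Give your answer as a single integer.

Step 0 (initial): 1 infected
Step 1: +3 new -> 4 infected
Step 2: +5 new -> 9 infected
Step 3: +3 new -> 12 infected
Step 4: +4 new -> 16 infected
Step 5: +4 new -> 20 infected
Step 6: +7 new -> 27 infected
Step 7: +8 new -> 35 infected

Answer: 35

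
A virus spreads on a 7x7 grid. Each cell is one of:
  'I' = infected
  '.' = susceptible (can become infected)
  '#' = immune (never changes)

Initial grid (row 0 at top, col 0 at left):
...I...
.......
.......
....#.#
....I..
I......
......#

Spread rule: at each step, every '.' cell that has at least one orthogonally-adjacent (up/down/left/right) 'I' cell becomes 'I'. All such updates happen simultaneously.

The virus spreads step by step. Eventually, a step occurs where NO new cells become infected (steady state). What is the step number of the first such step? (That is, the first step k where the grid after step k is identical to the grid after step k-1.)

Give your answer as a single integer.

Step 0 (initial): 3 infected
Step 1: +9 new -> 12 infected
Step 2: +16 new -> 28 infected
Step 3: +14 new -> 42 infected
Step 4: +4 new -> 46 infected
Step 5: +0 new -> 46 infected

Answer: 5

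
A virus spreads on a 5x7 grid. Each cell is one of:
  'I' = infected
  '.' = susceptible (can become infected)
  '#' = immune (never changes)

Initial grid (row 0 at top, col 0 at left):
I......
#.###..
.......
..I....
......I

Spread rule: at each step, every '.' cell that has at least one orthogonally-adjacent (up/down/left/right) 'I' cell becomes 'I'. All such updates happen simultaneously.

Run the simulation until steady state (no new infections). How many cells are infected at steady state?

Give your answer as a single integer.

Step 0 (initial): 3 infected
Step 1: +7 new -> 10 infected
Step 2: +11 new -> 21 infected
Step 3: +6 new -> 27 infected
Step 4: +3 new -> 30 infected
Step 5: +1 new -> 31 infected
Step 6: +0 new -> 31 infected

Answer: 31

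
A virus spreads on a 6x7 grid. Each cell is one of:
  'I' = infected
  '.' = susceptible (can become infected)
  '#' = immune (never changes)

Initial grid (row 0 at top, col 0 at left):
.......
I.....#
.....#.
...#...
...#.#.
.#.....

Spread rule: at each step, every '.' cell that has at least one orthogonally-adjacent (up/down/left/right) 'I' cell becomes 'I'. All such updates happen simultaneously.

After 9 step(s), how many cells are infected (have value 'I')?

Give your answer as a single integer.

Step 0 (initial): 1 infected
Step 1: +3 new -> 4 infected
Step 2: +4 new -> 8 infected
Step 3: +5 new -> 13 infected
Step 4: +6 new -> 19 infected
Step 5: +4 new -> 23 infected
Step 6: +3 new -> 26 infected
Step 7: +4 new -> 30 infected
Step 8: +2 new -> 32 infected
Step 9: +3 new -> 35 infected

Answer: 35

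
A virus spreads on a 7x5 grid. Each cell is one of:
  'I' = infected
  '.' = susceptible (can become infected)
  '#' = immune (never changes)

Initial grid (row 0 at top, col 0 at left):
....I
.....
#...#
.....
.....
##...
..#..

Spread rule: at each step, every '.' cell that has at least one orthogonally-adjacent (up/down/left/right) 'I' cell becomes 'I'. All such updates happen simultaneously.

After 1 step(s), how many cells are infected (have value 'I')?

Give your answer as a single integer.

Answer: 3

Derivation:
Step 0 (initial): 1 infected
Step 1: +2 new -> 3 infected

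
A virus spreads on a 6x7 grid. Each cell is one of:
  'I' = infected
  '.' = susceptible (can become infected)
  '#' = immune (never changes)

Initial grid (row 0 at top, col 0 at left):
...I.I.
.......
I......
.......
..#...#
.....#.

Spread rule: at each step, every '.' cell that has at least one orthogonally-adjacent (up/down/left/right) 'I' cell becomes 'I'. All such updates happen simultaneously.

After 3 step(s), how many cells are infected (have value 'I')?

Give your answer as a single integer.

Step 0 (initial): 3 infected
Step 1: +8 new -> 11 infected
Step 2: +11 new -> 22 infected
Step 3: +7 new -> 29 infected

Answer: 29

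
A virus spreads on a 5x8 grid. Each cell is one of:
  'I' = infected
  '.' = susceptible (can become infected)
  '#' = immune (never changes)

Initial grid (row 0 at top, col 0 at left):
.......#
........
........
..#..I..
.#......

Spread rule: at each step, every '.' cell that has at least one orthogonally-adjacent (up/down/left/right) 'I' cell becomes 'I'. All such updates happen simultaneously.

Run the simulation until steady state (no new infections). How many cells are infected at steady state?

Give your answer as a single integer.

Step 0 (initial): 1 infected
Step 1: +4 new -> 5 infected
Step 2: +7 new -> 12 infected
Step 3: +7 new -> 19 infected
Step 4: +6 new -> 25 infected
Step 5: +3 new -> 28 infected
Step 6: +4 new -> 32 infected
Step 7: +3 new -> 35 infected
Step 8: +2 new -> 37 infected
Step 9: +0 new -> 37 infected

Answer: 37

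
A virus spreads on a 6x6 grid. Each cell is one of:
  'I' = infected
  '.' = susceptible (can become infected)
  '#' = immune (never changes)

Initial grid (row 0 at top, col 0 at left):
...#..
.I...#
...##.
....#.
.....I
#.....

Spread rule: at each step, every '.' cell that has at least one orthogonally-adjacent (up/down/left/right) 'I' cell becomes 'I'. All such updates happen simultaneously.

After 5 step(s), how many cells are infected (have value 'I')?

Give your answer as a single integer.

Answer: 30

Derivation:
Step 0 (initial): 2 infected
Step 1: +7 new -> 9 infected
Step 2: +9 new -> 18 infected
Step 3: +7 new -> 25 infected
Step 4: +4 new -> 29 infected
Step 5: +1 new -> 30 infected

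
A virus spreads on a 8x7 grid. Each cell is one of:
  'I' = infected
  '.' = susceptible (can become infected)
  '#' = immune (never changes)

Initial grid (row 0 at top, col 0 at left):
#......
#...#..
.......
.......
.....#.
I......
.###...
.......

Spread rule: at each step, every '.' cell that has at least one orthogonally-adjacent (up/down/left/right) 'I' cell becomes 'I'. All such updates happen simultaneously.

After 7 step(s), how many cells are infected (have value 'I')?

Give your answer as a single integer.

Answer: 39

Derivation:
Step 0 (initial): 1 infected
Step 1: +3 new -> 4 infected
Step 2: +4 new -> 8 infected
Step 3: +5 new -> 13 infected
Step 4: +5 new -> 18 infected
Step 5: +7 new -> 25 infected
Step 6: +7 new -> 32 infected
Step 7: +7 new -> 39 infected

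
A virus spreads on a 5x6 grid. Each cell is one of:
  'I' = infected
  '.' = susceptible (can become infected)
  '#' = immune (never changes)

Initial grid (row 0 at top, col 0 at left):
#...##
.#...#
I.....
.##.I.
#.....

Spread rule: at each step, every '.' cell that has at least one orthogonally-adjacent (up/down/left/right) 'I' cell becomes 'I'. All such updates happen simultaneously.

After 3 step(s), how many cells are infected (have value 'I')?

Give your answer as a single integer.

Answer: 18

Derivation:
Step 0 (initial): 2 infected
Step 1: +7 new -> 9 infected
Step 2: +6 new -> 15 infected
Step 3: +3 new -> 18 infected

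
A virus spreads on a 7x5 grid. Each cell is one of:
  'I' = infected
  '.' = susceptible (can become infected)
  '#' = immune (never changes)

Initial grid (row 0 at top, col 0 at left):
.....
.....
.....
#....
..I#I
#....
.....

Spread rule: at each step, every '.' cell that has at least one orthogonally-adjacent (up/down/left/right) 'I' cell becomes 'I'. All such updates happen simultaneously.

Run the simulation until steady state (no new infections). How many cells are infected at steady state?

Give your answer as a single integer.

Answer: 32

Derivation:
Step 0 (initial): 2 infected
Step 1: +5 new -> 7 infected
Step 2: +9 new -> 16 infected
Step 3: +6 new -> 22 infected
Step 4: +6 new -> 28 infected
Step 5: +3 new -> 31 infected
Step 6: +1 new -> 32 infected
Step 7: +0 new -> 32 infected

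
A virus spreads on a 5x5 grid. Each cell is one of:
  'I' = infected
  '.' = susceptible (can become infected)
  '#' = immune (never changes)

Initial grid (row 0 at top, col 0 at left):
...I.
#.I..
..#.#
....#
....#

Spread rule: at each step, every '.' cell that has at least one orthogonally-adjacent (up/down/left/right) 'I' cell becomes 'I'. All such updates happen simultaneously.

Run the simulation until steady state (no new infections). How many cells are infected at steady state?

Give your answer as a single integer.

Answer: 20

Derivation:
Step 0 (initial): 2 infected
Step 1: +4 new -> 6 infected
Step 2: +4 new -> 10 infected
Step 3: +4 new -> 14 infected
Step 4: +4 new -> 18 infected
Step 5: +2 new -> 20 infected
Step 6: +0 new -> 20 infected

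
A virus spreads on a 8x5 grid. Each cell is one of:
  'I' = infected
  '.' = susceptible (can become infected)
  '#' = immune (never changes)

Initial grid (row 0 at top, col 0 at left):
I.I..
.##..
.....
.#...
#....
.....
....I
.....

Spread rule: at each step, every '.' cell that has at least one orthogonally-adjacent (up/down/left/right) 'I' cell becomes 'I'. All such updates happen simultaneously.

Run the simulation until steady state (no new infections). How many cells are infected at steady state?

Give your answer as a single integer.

Answer: 36

Derivation:
Step 0 (initial): 3 infected
Step 1: +6 new -> 9 infected
Step 2: +7 new -> 16 infected
Step 3: +9 new -> 25 infected
Step 4: +7 new -> 32 infected
Step 5: +4 new -> 36 infected
Step 6: +0 new -> 36 infected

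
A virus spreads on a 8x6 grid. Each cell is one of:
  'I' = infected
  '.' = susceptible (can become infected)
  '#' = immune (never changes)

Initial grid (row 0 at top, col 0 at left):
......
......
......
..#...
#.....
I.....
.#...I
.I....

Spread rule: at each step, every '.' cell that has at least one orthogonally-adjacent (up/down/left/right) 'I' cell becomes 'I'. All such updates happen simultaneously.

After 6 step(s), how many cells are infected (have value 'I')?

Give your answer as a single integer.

Answer: 40

Derivation:
Step 0 (initial): 3 infected
Step 1: +7 new -> 10 infected
Step 2: +8 new -> 18 infected
Step 3: +5 new -> 23 infected
Step 4: +5 new -> 28 infected
Step 5: +6 new -> 34 infected
Step 6: +6 new -> 40 infected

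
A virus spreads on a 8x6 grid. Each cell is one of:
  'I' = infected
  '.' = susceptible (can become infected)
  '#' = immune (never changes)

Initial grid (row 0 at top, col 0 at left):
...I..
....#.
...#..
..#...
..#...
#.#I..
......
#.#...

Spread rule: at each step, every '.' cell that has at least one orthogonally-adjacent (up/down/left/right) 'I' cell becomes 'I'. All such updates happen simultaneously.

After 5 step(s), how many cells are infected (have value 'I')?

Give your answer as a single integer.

Step 0 (initial): 2 infected
Step 1: +6 new -> 8 infected
Step 2: +9 new -> 17 infected
Step 3: +9 new -> 26 infected
Step 4: +9 new -> 35 infected
Step 5: +3 new -> 38 infected

Answer: 38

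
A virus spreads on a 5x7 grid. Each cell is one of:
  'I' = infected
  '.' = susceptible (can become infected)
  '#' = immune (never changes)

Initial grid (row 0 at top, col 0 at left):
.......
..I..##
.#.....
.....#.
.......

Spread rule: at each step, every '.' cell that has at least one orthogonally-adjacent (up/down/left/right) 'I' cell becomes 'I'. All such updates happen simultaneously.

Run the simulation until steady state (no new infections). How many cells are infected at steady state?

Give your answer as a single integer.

Step 0 (initial): 1 infected
Step 1: +4 new -> 5 infected
Step 2: +6 new -> 11 infected
Step 3: +7 new -> 18 infected
Step 4: +6 new -> 24 infected
Step 5: +4 new -> 28 infected
Step 6: +2 new -> 30 infected
Step 7: +1 new -> 31 infected
Step 8: +0 new -> 31 infected

Answer: 31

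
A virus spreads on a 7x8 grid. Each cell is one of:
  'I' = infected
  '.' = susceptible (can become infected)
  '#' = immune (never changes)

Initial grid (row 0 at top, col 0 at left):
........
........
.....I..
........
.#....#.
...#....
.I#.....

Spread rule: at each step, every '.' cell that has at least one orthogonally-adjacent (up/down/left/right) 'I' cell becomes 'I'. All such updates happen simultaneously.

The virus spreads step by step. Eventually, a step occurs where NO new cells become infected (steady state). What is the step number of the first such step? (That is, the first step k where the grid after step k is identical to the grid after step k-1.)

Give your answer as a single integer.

Answer: 8

Derivation:
Step 0 (initial): 2 infected
Step 1: +6 new -> 8 infected
Step 2: +10 new -> 18 infected
Step 3: +11 new -> 29 infected
Step 4: +11 new -> 40 infected
Step 5: +7 new -> 47 infected
Step 6: +4 new -> 51 infected
Step 7: +1 new -> 52 infected
Step 8: +0 new -> 52 infected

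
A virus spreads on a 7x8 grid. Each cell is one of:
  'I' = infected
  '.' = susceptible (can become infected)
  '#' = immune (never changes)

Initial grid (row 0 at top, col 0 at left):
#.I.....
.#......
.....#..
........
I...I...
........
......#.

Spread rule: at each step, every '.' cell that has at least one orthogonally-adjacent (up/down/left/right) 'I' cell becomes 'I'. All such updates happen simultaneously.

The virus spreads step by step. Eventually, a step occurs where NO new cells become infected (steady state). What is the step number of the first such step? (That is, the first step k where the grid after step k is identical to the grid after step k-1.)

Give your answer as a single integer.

Step 0 (initial): 3 infected
Step 1: +10 new -> 13 infected
Step 2: +15 new -> 28 infected
Step 3: +13 new -> 41 infected
Step 4: +6 new -> 47 infected
Step 5: +4 new -> 51 infected
Step 6: +1 new -> 52 infected
Step 7: +0 new -> 52 infected

Answer: 7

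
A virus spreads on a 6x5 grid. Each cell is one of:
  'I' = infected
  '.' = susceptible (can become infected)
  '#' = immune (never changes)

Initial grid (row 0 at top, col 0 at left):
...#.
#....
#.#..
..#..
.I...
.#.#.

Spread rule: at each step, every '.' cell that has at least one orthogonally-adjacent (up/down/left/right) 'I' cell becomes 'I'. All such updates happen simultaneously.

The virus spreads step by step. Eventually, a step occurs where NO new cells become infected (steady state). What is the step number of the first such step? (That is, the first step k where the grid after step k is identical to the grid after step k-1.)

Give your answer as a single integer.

Answer: 8

Derivation:
Step 0 (initial): 1 infected
Step 1: +3 new -> 4 infected
Step 2: +5 new -> 9 infected
Step 3: +3 new -> 12 infected
Step 4: +5 new -> 17 infected
Step 5: +4 new -> 21 infected
Step 6: +1 new -> 22 infected
Step 7: +1 new -> 23 infected
Step 8: +0 new -> 23 infected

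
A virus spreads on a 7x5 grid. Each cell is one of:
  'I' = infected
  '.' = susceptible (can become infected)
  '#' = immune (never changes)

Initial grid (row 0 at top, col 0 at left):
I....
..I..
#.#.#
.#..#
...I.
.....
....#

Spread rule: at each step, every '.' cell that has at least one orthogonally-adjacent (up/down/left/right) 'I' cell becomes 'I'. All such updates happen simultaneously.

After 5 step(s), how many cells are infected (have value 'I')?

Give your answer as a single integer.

Step 0 (initial): 3 infected
Step 1: +9 new -> 12 infected
Step 2: +9 new -> 21 infected
Step 3: +4 new -> 25 infected
Step 4: +3 new -> 28 infected
Step 5: +1 new -> 29 infected

Answer: 29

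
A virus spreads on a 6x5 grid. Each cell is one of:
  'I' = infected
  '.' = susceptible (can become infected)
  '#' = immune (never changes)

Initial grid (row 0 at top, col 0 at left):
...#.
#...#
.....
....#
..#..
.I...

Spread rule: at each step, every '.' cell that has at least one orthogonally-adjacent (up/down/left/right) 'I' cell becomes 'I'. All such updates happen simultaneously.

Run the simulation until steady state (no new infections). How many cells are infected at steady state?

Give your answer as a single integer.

Answer: 24

Derivation:
Step 0 (initial): 1 infected
Step 1: +3 new -> 4 infected
Step 2: +3 new -> 7 infected
Step 3: +5 new -> 12 infected
Step 4: +5 new -> 17 infected
Step 5: +3 new -> 20 infected
Step 6: +4 new -> 24 infected
Step 7: +0 new -> 24 infected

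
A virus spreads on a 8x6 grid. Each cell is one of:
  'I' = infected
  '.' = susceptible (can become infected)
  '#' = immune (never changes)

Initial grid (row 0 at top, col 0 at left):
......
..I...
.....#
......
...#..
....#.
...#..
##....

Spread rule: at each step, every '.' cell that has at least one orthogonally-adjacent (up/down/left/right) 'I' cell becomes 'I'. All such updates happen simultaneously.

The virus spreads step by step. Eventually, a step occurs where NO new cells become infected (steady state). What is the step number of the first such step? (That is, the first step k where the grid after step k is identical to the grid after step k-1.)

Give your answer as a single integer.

Step 0 (initial): 1 infected
Step 1: +4 new -> 5 infected
Step 2: +7 new -> 12 infected
Step 3: +8 new -> 20 infected
Step 4: +5 new -> 25 infected
Step 5: +6 new -> 31 infected
Step 6: +4 new -> 35 infected
Step 7: +3 new -> 38 infected
Step 8: +2 new -> 40 infected
Step 9: +2 new -> 42 infected
Step 10: +0 new -> 42 infected

Answer: 10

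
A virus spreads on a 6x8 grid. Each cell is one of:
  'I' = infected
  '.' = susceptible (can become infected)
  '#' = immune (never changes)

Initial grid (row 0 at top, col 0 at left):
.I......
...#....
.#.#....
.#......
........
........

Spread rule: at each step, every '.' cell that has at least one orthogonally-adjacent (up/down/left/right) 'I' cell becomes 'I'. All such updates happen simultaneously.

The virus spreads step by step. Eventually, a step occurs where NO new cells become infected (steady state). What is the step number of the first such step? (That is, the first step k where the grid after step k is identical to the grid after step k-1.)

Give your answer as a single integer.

Answer: 12

Derivation:
Step 0 (initial): 1 infected
Step 1: +3 new -> 4 infected
Step 2: +3 new -> 7 infected
Step 3: +3 new -> 10 infected
Step 4: +4 new -> 14 infected
Step 5: +6 new -> 20 infected
Step 6: +8 new -> 28 infected
Step 7: +6 new -> 34 infected
Step 8: +4 new -> 38 infected
Step 9: +3 new -> 41 infected
Step 10: +2 new -> 43 infected
Step 11: +1 new -> 44 infected
Step 12: +0 new -> 44 infected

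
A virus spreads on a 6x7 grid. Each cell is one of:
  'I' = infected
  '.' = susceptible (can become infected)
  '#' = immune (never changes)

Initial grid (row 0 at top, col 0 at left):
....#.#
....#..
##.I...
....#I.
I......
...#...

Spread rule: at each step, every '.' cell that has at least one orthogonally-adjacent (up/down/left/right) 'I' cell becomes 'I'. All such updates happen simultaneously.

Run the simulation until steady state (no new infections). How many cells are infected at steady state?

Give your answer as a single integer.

Answer: 35

Derivation:
Step 0 (initial): 3 infected
Step 1: +10 new -> 13 infected
Step 2: +12 new -> 25 infected
Step 3: +7 new -> 32 infected
Step 4: +2 new -> 34 infected
Step 5: +1 new -> 35 infected
Step 6: +0 new -> 35 infected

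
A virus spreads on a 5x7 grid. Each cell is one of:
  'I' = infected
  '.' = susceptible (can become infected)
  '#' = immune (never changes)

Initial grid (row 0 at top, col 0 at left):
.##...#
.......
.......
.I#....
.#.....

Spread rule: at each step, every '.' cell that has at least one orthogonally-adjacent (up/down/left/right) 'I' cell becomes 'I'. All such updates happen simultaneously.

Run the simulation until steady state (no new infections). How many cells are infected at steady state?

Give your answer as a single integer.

Answer: 30

Derivation:
Step 0 (initial): 1 infected
Step 1: +2 new -> 3 infected
Step 2: +4 new -> 7 infected
Step 3: +3 new -> 10 infected
Step 4: +4 new -> 14 infected
Step 5: +5 new -> 19 infected
Step 6: +6 new -> 25 infected
Step 7: +4 new -> 29 infected
Step 8: +1 new -> 30 infected
Step 9: +0 new -> 30 infected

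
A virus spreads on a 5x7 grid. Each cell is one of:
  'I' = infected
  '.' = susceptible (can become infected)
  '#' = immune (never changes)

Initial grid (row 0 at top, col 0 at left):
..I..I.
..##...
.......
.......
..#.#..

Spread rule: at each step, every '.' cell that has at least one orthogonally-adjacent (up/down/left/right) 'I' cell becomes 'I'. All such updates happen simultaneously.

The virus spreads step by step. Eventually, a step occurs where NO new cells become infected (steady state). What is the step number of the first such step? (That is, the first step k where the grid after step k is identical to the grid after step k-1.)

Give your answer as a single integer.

Answer: 7

Derivation:
Step 0 (initial): 2 infected
Step 1: +5 new -> 7 infected
Step 2: +5 new -> 12 infected
Step 3: +5 new -> 17 infected
Step 4: +7 new -> 24 infected
Step 5: +5 new -> 29 infected
Step 6: +2 new -> 31 infected
Step 7: +0 new -> 31 infected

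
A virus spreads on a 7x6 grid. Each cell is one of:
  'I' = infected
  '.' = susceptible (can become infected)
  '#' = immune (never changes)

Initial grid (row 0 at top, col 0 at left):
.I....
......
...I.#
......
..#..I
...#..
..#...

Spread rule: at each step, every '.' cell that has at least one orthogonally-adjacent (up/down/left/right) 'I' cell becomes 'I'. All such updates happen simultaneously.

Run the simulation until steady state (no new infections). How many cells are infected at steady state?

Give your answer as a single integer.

Answer: 38

Derivation:
Step 0 (initial): 3 infected
Step 1: +10 new -> 13 infected
Step 2: +10 new -> 23 infected
Step 3: +5 new -> 28 infected
Step 4: +4 new -> 32 infected
Step 5: +2 new -> 34 infected
Step 6: +3 new -> 37 infected
Step 7: +1 new -> 38 infected
Step 8: +0 new -> 38 infected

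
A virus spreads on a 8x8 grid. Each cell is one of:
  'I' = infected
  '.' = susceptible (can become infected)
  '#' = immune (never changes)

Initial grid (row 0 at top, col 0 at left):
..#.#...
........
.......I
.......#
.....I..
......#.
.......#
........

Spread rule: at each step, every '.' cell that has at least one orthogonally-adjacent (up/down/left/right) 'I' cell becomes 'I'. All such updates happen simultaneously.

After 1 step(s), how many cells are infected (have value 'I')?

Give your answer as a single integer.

Step 0 (initial): 2 infected
Step 1: +6 new -> 8 infected

Answer: 8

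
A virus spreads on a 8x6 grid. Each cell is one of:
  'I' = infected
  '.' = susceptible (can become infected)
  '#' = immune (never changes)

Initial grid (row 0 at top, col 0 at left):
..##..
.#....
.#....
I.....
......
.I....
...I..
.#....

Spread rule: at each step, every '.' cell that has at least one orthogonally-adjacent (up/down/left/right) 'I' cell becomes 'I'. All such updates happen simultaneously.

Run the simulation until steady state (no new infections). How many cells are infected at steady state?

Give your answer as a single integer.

Step 0 (initial): 3 infected
Step 1: +11 new -> 14 infected
Step 2: +9 new -> 23 infected
Step 3: +7 new -> 30 infected
Step 4: +5 new -> 35 infected
Step 5: +3 new -> 38 infected
Step 6: +2 new -> 40 infected
Step 7: +2 new -> 42 infected
Step 8: +1 new -> 43 infected
Step 9: +0 new -> 43 infected

Answer: 43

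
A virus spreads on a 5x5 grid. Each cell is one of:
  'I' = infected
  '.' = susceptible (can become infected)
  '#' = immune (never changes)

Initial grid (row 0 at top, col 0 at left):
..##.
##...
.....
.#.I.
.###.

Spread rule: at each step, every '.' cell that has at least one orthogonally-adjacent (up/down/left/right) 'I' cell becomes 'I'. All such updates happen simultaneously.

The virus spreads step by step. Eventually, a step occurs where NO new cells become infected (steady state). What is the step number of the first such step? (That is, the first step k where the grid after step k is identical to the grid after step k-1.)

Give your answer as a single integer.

Answer: 7

Derivation:
Step 0 (initial): 1 infected
Step 1: +3 new -> 4 infected
Step 2: +4 new -> 8 infected
Step 3: +3 new -> 11 infected
Step 4: +2 new -> 13 infected
Step 5: +1 new -> 14 infected
Step 6: +1 new -> 15 infected
Step 7: +0 new -> 15 infected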